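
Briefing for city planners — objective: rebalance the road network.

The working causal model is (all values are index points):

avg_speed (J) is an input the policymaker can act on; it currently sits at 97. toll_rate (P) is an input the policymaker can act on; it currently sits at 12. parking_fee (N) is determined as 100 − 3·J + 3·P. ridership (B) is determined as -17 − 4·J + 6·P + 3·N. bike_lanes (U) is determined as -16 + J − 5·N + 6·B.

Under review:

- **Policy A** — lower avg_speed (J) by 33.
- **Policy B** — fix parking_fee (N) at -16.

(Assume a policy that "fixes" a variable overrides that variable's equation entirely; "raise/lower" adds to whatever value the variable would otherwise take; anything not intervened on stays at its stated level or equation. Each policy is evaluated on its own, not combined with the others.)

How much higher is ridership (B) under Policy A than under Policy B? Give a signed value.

12

Policy A (J − 33):
  J = 97 − 33 = 64
  P = 12
  N = 100 − 3·64 + 3·12 = -56
  B = -17 − 4·64 + 6·12 + 3·(-56) = -369
Policy B (N := -16):
  J = 97
  P = 12
  N = -16
  B = -17 − 4·97 + 6·12 + 3·(-16) = -381
B: -369 − (-381) = 12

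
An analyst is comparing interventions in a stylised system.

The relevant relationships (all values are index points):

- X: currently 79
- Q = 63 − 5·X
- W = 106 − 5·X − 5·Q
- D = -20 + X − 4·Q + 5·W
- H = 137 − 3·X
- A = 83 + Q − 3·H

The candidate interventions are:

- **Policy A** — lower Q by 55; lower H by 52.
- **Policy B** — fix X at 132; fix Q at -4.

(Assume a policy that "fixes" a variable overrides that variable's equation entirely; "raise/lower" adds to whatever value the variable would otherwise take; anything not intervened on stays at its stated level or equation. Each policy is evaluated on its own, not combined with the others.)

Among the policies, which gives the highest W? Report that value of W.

Policy A (Q − 55, H − 52):
  X = 79
  Q = 63 − 5·79 (−55 from intervention) = -387
  W = 106 − 5·79 − 5·(-387) = 1646
Policy B (X := 132, Q := -4):
  X = 132
  Q = -4
  W = 106 − 5·132 − 5·(-4) = -534
Comparing — Policy A: W=1646, Policy B: W=-534. Highest is 1646 (Policy A).

1646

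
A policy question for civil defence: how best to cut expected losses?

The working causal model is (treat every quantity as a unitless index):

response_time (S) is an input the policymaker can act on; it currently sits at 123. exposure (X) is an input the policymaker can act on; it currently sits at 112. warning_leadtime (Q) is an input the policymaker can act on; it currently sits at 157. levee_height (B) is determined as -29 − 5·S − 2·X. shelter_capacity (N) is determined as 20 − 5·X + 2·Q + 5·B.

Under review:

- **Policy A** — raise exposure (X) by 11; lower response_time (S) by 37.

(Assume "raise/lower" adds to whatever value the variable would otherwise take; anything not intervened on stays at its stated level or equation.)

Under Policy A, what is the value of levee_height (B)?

Policy A (X + 11, S − 37):
  S = 123 − 37 = 86
  X = 112 + 11 = 123
  B = -29 − 5·86 − 2·123 = -705

-705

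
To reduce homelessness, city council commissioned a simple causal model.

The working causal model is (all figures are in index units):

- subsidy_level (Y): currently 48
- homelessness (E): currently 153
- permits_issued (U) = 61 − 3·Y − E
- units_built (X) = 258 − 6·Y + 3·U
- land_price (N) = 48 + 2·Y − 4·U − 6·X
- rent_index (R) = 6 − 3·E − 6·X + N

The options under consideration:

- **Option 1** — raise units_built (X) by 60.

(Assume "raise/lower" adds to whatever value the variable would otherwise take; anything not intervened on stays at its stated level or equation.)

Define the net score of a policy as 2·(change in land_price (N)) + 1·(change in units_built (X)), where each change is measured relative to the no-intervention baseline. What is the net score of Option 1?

-660

Baseline:
  Y = 48
  E = 153
  U = 61 − 3·48 − 153 = -236
  X = 258 − 6·48 + 3·(-236) = -738
  N = 48 + 2·48 − 4·(-236) − 6·(-738) = 5516
Option 1 (X + 60):
  Y = 48
  E = 153
  U = 61 − 3·48 − 153 = -236
  X = 258 − 6·48 + 3·(-236) (+60 from intervention) = -678
  N = 48 + 2·48 − 4·(-236) − 6·(-678) = 5156
ΔN = 5156 − 5516 = -360; ΔX = -678 − (-738) = 60
Score = 2·(-360) + 1·60 = -660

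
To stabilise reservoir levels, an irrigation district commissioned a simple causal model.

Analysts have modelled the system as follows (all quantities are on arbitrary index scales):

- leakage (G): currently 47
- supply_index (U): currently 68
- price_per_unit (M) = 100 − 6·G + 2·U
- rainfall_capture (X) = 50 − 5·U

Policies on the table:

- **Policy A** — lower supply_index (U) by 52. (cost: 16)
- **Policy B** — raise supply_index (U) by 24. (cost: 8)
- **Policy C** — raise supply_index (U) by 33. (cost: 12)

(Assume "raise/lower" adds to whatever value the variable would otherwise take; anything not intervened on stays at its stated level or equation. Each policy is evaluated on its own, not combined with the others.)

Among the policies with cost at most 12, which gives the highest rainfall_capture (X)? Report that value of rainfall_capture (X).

Policy B (U + 24):
  U = 68 + 24 = 92
  X = 50 − 5·92 = -410
Policy C (U + 33):
  U = 68 + 33 = 101
  X = 50 − 5·101 = -455
Comparing — Policy B: X=-410, Policy C: X=-455. Highest is -410 (Policy B).

-410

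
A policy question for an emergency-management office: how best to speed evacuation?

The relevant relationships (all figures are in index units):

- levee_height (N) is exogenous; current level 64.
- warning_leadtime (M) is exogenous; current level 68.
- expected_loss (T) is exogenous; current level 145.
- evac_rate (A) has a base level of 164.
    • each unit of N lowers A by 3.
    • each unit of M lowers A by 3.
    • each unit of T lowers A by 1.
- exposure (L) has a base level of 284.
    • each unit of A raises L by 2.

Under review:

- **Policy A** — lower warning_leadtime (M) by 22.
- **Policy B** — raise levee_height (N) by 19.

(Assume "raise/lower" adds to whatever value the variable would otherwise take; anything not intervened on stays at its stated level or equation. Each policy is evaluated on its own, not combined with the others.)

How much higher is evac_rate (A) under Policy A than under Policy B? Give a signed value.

Policy A (M − 22):
  N = 64
  M = 68 − 22 = 46
  T = 145
  A = 164 − 3·64 − 3·46 − 145 = -311
Policy B (N + 19):
  N = 64 + 19 = 83
  M = 68
  T = 145
  A = 164 − 3·83 − 3·68 − 145 = -434
A: -311 − (-434) = 123

123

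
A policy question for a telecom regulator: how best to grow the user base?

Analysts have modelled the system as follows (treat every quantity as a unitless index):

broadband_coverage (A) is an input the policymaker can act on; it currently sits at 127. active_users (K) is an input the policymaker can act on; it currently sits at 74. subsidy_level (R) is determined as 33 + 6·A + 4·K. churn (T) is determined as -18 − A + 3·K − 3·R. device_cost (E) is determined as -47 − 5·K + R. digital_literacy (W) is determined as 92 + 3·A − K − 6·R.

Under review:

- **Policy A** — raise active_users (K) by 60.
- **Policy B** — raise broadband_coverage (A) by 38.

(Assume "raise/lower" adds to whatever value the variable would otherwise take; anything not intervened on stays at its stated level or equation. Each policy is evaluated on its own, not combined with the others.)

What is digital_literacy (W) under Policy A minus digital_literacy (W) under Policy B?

-246

Policy A (K + 60):
  A = 127
  K = 74 + 60 = 134
  R = 33 + 6·127 + 4·134 = 1331
  W = 92 + 3·127 − 134 − 6·1331 = -7647
Policy B (A + 38):
  A = 127 + 38 = 165
  K = 74
  R = 33 + 6·165 + 4·74 = 1319
  W = 92 + 3·165 − 74 − 6·1319 = -7401
W: -7647 − (-7401) = -246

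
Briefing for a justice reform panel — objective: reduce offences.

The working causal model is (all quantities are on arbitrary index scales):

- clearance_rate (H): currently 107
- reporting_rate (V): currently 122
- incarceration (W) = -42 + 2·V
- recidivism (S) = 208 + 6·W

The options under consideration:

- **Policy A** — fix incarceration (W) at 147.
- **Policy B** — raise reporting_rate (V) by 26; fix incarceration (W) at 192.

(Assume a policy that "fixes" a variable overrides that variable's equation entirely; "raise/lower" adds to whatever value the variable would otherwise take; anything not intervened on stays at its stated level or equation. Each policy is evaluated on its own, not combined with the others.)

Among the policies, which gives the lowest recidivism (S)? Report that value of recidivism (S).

Policy A (W := 147):
  V = 122
  W = 147
  S = 208 + 6·147 = 1090
Policy B (V + 26, W := 192):
  V = 122 + 26 = 148
  W = 192
  S = 208 + 6·192 = 1360
Comparing — Policy A: S=1090, Policy B: S=1360. Lowest is 1090 (Policy A).

1090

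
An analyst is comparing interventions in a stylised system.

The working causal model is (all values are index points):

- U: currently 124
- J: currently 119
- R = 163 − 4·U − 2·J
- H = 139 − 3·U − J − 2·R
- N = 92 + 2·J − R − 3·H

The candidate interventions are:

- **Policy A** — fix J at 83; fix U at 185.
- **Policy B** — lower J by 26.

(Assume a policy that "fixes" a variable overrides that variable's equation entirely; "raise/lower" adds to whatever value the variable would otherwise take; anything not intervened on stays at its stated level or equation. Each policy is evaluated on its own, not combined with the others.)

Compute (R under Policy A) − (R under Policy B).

Policy A (J := 83, U := 185):
  U = 185
  J = 83
  R = 163 − 4·185 − 2·83 = -743
Policy B (J − 26):
  U = 124
  J = 119 − 26 = 93
  R = 163 − 4·124 − 2·93 = -519
R: -743 − (-519) = -224

-224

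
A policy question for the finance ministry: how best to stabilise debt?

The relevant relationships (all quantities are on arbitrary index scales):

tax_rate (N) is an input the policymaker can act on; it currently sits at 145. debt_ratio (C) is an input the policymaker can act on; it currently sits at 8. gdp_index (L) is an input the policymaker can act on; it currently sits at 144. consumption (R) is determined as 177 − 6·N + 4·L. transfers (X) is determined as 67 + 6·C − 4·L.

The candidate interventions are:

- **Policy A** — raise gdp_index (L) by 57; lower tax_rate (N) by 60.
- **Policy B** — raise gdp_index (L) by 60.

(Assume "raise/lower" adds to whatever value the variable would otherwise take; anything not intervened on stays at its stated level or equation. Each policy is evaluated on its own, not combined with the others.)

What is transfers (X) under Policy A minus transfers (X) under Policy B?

Policy A (L + 57, N − 60):
  C = 8
  L = 144 + 57 = 201
  X = 67 + 6·8 − 4·201 = -689
Policy B (L + 60):
  C = 8
  L = 144 + 60 = 204
  X = 67 + 6·8 − 4·204 = -701
X: -689 − (-701) = 12

12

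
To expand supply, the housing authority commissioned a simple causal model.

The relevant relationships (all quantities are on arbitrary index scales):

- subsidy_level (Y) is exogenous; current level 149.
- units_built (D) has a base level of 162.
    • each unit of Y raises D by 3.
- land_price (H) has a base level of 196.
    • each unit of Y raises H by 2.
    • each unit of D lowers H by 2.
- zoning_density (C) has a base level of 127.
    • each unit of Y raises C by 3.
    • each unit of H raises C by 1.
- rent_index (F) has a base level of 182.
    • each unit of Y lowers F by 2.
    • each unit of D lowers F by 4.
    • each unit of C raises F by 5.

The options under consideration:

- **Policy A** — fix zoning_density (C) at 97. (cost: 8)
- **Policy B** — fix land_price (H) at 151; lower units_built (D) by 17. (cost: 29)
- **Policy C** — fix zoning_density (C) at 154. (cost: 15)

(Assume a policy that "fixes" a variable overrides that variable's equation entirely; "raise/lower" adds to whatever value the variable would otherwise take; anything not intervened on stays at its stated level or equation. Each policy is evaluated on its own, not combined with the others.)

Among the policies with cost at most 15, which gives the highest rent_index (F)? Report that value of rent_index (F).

Policy A (C := 97):
  Y = 149
  D = 162 + 3·149 = 609
  H = 196 + 2·149 − 2·609 = -724
  C = 97
  F = 182 − 2·149 − 4·609 + 5·97 = -2067
Policy C (C := 154):
  Y = 149
  D = 162 + 3·149 = 609
  H = 196 + 2·149 − 2·609 = -724
  C = 154
  F = 182 − 2·149 − 4·609 + 5·154 = -1782
Comparing — Policy A: F=-2067, Policy C: F=-1782. Highest is -1782 (Policy C).

-1782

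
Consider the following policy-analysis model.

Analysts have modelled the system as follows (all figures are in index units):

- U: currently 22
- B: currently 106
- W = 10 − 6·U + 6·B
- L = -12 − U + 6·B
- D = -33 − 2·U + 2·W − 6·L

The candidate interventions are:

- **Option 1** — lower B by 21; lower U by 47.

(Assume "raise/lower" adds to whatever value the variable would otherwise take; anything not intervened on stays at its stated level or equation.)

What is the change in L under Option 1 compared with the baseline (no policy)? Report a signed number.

Baseline:
  U = 22
  B = 106
  L = -12 − 22 + 6·106 = 602
Option 1 (B − 21, U − 47):
  U = 22 − 47 = -25
  B = 106 − 21 = 85
  L = -12 − (-25) + 6·85 = 523
Change in L: 523 − 602 = -79

-79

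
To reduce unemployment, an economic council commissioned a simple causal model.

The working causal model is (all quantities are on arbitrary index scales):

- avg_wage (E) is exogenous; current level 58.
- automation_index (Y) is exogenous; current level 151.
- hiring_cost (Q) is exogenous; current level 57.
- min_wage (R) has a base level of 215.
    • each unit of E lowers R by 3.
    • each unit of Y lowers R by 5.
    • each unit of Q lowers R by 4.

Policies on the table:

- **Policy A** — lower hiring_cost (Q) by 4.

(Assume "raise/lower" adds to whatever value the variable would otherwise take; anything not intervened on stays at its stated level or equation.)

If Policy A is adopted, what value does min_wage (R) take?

Policy A (Q − 4):
  E = 58
  Y = 151
  Q = 57 − 4 = 53
  R = 215 − 3·58 − 5·151 − 4·53 = -926

-926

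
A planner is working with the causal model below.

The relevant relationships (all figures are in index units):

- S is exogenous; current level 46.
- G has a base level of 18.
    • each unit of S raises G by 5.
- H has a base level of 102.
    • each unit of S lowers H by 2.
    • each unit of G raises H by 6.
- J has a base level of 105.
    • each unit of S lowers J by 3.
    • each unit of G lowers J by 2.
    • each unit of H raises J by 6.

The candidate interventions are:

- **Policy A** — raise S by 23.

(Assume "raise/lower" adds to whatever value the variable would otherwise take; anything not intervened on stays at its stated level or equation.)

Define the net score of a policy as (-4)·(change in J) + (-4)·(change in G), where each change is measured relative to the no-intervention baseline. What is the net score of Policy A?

-14720

Baseline:
  S = 46
  G = 18 + 5·46 = 248
  H = 102 − 2·46 + 6·248 = 1498
  J = 105 − 3·46 − 2·248 + 6·1498 = 8459
Policy A (S + 23):
  S = 46 + 23 = 69
  G = 18 + 5·69 = 363
  H = 102 − 2·69 + 6·363 = 2142
  J = 105 − 3·69 − 2·363 + 6·2142 = 12024
ΔJ = 12024 − 8459 = 3565; ΔG = 363 − 248 = 115
Score = (-4)·3565 + (-4)·115 = -14720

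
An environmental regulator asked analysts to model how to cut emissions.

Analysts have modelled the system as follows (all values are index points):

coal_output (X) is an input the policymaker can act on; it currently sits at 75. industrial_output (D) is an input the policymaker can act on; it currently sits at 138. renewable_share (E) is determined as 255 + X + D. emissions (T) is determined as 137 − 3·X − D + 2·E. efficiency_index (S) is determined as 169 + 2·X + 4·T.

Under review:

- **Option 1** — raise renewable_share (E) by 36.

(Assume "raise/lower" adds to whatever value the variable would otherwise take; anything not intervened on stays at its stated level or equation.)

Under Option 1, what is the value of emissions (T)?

Option 1 (E + 36):
  X = 75
  D = 138
  E = 255 + 75 + 138 (+36 from intervention) = 504
  T = 137 − 3·75 − 138 + 2·504 = 782

782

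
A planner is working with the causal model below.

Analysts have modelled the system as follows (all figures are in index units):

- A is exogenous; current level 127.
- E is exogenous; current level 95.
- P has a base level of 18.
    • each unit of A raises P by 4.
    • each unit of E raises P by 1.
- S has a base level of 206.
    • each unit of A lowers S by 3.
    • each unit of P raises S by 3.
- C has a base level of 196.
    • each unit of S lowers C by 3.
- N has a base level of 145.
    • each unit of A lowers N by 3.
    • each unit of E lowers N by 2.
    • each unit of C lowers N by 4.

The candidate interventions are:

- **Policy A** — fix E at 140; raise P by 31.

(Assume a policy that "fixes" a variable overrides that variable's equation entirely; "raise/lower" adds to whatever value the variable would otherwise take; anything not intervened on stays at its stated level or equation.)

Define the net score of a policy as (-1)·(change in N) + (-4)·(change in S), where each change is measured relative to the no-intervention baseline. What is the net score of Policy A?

-3558

Baseline:
  A = 127
  E = 95
  P = 18 + 4·127 + 95 = 621
  S = 206 − 3·127 + 3·621 = 1688
  C = 196 − 3·1688 = -4868
  N = 145 − 3·127 − 2·95 − 4·(-4868) = 19046
Policy A (E := 140, P + 31):
  A = 127
  E = 140
  P = 18 + 4·127 + 140 (+31 from intervention) = 697
  S = 206 − 3·127 + 3·697 = 1916
  C = 196 − 3·1916 = -5552
  N = 145 − 3·127 − 2·140 − 4·(-5552) = 21692
ΔN = 21692 − 19046 = 2646; ΔS = 1916 − 1688 = 228
Score = (-1)·2646 + (-4)·228 = -3558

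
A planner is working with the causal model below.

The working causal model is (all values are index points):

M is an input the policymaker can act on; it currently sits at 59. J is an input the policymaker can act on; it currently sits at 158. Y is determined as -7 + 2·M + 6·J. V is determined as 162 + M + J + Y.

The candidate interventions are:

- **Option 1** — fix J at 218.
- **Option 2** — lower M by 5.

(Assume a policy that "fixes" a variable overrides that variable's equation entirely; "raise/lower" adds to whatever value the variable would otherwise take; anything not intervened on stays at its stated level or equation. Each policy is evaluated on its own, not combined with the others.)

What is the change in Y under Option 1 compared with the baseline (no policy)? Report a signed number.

360

Baseline:
  M = 59
  J = 158
  Y = -7 + 2·59 + 6·158 = 1059
Option 1 (J := 218):
  M = 59
  J = 218
  Y = -7 + 2·59 + 6·218 = 1419
Change in Y: 1419 − 1059 = 360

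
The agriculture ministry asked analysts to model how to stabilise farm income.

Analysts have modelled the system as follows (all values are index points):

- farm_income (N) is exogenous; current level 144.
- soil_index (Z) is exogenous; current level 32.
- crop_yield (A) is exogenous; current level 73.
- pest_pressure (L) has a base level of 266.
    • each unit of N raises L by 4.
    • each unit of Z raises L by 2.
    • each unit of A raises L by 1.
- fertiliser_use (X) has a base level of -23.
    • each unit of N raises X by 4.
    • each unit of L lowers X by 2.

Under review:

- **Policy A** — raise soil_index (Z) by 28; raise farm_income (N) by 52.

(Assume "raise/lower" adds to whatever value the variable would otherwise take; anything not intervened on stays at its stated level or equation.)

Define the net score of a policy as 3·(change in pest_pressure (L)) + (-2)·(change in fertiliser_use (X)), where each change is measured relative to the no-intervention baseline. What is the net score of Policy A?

Baseline:
  N = 144
  Z = 32
  A = 73
  L = 266 + 4·144 + 2·32 + 73 = 979
  X = -23 + 4·144 − 2·979 = -1405
Policy A (Z + 28, N + 52):
  N = 144 + 52 = 196
  Z = 32 + 28 = 60
  A = 73
  L = 266 + 4·196 + 2·60 + 73 = 1243
  X = -23 + 4·196 − 2·1243 = -1725
ΔL = 1243 − 979 = 264; ΔX = -1725 − (-1405) = -320
Score = 3·264 + (-2)·(-320) = 1432

1432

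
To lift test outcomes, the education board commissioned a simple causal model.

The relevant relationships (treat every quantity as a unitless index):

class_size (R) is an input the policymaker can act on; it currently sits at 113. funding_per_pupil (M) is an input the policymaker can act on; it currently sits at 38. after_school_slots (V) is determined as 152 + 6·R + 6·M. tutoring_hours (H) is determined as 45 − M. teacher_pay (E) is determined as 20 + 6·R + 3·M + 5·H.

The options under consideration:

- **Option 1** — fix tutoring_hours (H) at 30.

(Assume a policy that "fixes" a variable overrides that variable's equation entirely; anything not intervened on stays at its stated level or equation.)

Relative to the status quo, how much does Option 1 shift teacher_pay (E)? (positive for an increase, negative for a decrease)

115

Baseline:
  R = 113
  M = 38
  H = 45 − 38 = 7
  E = 20 + 6·113 + 3·38 + 5·7 = 847
Option 1 (H := 30):
  R = 113
  M = 38
  H = 30
  E = 20 + 6·113 + 3·38 + 5·30 = 962
Change in E: 962 − 847 = 115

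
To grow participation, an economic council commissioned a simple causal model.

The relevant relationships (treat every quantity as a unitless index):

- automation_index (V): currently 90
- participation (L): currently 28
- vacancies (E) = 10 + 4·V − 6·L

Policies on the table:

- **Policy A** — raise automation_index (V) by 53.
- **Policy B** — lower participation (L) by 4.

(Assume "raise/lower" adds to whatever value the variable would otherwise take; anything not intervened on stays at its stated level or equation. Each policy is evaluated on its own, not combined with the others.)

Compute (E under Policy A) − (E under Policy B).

Policy A (V + 53):
  V = 90 + 53 = 143
  L = 28
  E = 10 + 4·143 − 6·28 = 414
Policy B (L − 4):
  V = 90
  L = 28 − 4 = 24
  E = 10 + 4·90 − 6·24 = 226
E: 414 − 226 = 188

188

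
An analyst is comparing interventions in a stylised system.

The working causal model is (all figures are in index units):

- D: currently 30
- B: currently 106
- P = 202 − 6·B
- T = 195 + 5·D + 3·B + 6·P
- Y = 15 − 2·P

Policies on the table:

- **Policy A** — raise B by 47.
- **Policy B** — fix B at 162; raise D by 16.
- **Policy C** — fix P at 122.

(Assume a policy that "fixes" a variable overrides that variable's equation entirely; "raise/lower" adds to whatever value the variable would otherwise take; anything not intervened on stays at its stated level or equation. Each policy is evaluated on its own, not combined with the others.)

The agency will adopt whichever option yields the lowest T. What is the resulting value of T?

-3709

Policy A (B + 47):
  D = 30
  B = 106 + 47 = 153
  P = 202 − 6·153 = -716
  T = 195 + 5·30 + 3·153 + 6·(-716) = -3492
Policy B (B := 162, D + 16):
  D = 30 + 16 = 46
  B = 162
  P = 202 − 6·162 = -770
  T = 195 + 5·46 + 3·162 + 6·(-770) = -3709
Policy C (P := 122):
  D = 30
  B = 106
  P = 122
  T = 195 + 5·30 + 3·106 + 6·122 = 1395
Comparing — Policy A: T=-3492, Policy B: T=-3709, Policy C: T=1395. Lowest is -3709 (Policy B).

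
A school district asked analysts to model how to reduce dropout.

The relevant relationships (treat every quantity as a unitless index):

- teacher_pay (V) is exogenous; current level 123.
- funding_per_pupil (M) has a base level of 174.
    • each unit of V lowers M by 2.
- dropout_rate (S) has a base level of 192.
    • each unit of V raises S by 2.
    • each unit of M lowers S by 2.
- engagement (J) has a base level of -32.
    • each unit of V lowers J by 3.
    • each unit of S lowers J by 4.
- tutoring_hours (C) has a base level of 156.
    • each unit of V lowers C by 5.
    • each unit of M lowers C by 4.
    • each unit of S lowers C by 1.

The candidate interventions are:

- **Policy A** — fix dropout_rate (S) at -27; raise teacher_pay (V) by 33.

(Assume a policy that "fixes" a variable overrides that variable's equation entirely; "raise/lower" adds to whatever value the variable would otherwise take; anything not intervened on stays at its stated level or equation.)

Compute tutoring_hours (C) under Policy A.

-45

Policy A (S := -27, V + 33):
  V = 123 + 33 = 156
  M = 174 − 2·156 = -138
  S = -27
  C = 156 − 5·156 − 4·(-138) − (-27) = -45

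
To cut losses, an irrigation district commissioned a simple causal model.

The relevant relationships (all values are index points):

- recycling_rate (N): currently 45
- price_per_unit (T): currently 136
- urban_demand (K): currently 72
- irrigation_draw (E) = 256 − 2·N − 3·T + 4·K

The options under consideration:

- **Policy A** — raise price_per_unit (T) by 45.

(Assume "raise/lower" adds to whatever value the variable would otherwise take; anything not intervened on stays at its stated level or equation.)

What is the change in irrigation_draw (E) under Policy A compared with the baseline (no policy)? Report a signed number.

Baseline:
  N = 45
  T = 136
  K = 72
  E = 256 − 2·45 − 3·136 + 4·72 = 46
Policy A (T + 45):
  N = 45
  T = 136 + 45 = 181
  K = 72
  E = 256 − 2·45 − 3·181 + 4·72 = -89
Change in E: -89 − 46 = -135

-135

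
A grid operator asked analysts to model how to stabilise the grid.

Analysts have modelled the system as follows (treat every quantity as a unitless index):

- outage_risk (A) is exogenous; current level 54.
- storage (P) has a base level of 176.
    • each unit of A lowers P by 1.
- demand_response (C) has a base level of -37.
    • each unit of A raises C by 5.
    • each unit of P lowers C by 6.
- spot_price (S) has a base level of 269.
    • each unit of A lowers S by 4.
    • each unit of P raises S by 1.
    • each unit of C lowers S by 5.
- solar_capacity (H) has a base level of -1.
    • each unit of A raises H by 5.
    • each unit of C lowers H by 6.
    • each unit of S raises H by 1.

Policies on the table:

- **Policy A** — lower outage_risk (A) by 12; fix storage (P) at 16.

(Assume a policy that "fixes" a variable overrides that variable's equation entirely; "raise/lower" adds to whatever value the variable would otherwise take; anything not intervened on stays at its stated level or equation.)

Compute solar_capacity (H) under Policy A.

Policy A (A − 12, P := 16):
  A = 54 − 12 = 42
  P = 16
  C = -37 + 5·42 − 6·16 = 77
  S = 269 − 4·42 + 16 − 5·77 = -268
  H = -1 + 5·42 − 6·77 + (-268) = -521

-521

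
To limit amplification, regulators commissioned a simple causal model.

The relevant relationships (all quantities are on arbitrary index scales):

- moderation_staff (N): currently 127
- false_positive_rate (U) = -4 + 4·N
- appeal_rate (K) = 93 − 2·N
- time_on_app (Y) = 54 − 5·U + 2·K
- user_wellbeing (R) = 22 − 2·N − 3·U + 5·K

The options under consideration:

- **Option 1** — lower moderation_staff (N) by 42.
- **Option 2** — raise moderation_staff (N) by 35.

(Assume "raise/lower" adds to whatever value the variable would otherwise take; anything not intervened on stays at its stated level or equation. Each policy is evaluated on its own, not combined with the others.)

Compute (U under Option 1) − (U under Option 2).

-308

Option 1 (N − 42):
  N = 127 − 42 = 85
  U = -4 + 4·85 = 336
Option 2 (N + 35):
  N = 127 + 35 = 162
  U = -4 + 4·162 = 644
U: 336 − 644 = -308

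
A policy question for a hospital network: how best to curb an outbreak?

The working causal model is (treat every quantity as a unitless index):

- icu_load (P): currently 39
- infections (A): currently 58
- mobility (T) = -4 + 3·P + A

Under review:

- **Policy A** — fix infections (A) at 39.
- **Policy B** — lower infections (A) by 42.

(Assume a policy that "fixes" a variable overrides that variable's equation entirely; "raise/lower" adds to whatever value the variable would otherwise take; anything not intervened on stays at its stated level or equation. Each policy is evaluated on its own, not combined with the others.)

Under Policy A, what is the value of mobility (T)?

152

Policy A (A := 39):
  P = 39
  A = 39
  T = -4 + 3·39 + 39 = 152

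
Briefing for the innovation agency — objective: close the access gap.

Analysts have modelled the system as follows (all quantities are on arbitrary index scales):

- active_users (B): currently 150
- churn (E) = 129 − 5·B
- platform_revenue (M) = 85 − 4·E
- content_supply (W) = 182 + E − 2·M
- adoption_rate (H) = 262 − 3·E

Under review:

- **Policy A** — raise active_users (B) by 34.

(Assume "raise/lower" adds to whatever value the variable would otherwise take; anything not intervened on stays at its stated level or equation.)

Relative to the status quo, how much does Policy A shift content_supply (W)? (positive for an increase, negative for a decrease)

Baseline:
  B = 150
  E = 129 − 5·150 = -621
  M = 85 − 4·(-621) = 2569
  W = 182 + (-621) − 2·2569 = -5577
Policy A (B + 34):
  B = 150 + 34 = 184
  E = 129 − 5·184 = -791
  M = 85 − 4·(-791) = 3249
  W = 182 + (-791) − 2·3249 = -7107
Change in W: -7107 − (-5577) = -1530

-1530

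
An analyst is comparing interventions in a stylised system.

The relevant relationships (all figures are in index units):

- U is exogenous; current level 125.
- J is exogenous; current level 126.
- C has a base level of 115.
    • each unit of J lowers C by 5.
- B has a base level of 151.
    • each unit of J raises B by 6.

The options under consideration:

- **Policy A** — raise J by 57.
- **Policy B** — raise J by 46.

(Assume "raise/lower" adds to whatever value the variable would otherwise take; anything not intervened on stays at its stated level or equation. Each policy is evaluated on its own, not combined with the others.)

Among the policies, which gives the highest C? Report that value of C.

-745

Policy A (J + 57):
  J = 126 + 57 = 183
  C = 115 − 5·183 = -800
Policy B (J + 46):
  J = 126 + 46 = 172
  C = 115 − 5·172 = -745
Comparing — Policy A: C=-800, Policy B: C=-745. Highest is -745 (Policy B).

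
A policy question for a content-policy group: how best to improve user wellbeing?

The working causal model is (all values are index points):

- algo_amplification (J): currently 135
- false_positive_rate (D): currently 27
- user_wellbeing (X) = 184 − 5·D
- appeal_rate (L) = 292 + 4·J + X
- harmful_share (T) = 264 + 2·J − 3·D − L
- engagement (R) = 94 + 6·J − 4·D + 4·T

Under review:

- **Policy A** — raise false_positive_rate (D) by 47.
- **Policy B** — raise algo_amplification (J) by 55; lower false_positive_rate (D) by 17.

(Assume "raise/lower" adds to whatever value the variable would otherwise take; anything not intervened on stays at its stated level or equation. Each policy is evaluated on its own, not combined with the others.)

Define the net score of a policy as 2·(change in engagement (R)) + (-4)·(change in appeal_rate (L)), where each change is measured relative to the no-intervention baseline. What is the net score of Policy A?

Baseline:
  J = 135
  D = 27
  X = 184 − 5·27 = 49
  L = 292 + 4·135 + 49 = 881
  T = 264 + 2·135 − 3·27 − 881 = -428
  R = 94 + 6·135 − 4·27 + 4·(-428) = -916
Policy A (D + 47):
  J = 135
  D = 27 + 47 = 74
  X = 184 − 5·74 = -186
  L = 292 + 4·135 + (-186) = 646
  T = 264 + 2·135 − 3·74 − 646 = -334
  R = 94 + 6·135 − 4·74 + 4·(-334) = -728
ΔR = -728 − (-916) = 188; ΔL = 646 − 881 = -235
Score = 2·188 + (-4)·(-235) = 1316

1316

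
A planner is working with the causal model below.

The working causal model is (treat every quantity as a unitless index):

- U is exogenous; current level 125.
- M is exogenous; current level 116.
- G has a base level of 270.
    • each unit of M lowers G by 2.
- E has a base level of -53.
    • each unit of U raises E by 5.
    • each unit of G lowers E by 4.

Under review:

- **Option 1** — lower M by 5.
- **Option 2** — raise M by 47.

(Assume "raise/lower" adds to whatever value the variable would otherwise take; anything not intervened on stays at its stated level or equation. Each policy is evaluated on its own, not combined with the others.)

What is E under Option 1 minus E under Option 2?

-416

Option 1 (M − 5):
  U = 125
  M = 116 − 5 = 111
  G = 270 − 2·111 = 48
  E = -53 + 5·125 − 4·48 = 380
Option 2 (M + 47):
  U = 125
  M = 116 + 47 = 163
  G = 270 − 2·163 = -56
  E = -53 + 5·125 − 4·(-56) = 796
E: 380 − 796 = -416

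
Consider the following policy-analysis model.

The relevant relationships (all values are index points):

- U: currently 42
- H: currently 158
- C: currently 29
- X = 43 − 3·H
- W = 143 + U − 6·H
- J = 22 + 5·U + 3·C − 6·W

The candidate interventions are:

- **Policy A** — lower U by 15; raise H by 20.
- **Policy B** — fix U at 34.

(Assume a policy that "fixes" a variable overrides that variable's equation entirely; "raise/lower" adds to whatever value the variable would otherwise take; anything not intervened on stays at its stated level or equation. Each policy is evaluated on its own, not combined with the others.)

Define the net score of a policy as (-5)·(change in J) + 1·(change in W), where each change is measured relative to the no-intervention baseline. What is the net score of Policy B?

-48

Baseline:
  U = 42
  H = 158
  C = 29
  W = 143 + 42 − 6·158 = -763
  J = 22 + 5·42 + 3·29 − 6·(-763) = 4897
Policy B (U := 34):
  U = 34
  H = 158
  C = 29
  W = 143 + 34 − 6·158 = -771
  J = 22 + 5·34 + 3·29 − 6·(-771) = 4905
ΔJ = 4905 − 4897 = 8; ΔW = -771 − (-763) = -8
Score = (-5)·8 + 1·(-8) = -48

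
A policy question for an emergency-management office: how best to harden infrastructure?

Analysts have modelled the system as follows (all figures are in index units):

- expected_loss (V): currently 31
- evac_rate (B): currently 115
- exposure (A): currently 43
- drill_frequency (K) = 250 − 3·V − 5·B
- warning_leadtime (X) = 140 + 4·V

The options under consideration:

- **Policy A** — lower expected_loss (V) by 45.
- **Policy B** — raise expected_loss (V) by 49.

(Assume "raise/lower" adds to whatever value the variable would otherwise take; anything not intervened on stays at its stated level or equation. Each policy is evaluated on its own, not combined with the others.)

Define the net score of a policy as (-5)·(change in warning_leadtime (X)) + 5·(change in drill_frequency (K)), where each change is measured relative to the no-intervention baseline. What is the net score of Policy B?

Baseline:
  V = 31
  B = 115
  K = 250 − 3·31 − 5·115 = -418
  X = 140 + 4·31 = 264
Policy B (V + 49):
  V = 31 + 49 = 80
  B = 115
  K = 250 − 3·80 − 5·115 = -565
  X = 140 + 4·80 = 460
ΔX = 460 − 264 = 196; ΔK = -565 − (-418) = -147
Score = (-5)·196 + 5·(-147) = -1715

-1715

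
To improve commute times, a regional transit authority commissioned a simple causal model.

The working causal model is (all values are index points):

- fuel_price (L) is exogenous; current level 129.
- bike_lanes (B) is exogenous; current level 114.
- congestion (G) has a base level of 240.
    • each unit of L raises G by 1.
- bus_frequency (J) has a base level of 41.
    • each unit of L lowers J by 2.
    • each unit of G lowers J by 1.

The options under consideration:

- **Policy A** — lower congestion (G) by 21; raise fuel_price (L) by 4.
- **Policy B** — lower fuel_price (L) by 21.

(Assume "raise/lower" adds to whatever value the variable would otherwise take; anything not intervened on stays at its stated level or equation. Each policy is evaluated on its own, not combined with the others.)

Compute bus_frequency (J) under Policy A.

Policy A (G − 21, L + 4):
  L = 129 + 4 = 133
  G = 240 + 133 (−21 from intervention) = 352
  J = 41 − 2·133 − 352 = -577

-577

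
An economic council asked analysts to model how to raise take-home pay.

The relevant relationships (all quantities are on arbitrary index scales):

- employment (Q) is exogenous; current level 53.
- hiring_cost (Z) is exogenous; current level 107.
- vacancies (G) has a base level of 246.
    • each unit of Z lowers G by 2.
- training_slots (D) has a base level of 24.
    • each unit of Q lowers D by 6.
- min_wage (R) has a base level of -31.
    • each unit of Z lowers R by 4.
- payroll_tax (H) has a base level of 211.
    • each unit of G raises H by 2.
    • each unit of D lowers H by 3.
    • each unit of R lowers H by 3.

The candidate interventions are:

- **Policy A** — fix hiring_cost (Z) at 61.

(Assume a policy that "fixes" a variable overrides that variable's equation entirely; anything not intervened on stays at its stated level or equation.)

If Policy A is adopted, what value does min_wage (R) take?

-275

Policy A (Z := 61):
  Z = 61
  R = -31 − 4·61 = -275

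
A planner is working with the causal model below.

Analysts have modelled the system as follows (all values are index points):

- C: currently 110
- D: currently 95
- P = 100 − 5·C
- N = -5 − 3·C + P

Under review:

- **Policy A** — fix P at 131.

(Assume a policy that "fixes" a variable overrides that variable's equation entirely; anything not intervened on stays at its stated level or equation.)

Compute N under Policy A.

-204

Policy A (P := 131):
  C = 110
  P = 131
  N = -5 − 3·110 + 131 = -204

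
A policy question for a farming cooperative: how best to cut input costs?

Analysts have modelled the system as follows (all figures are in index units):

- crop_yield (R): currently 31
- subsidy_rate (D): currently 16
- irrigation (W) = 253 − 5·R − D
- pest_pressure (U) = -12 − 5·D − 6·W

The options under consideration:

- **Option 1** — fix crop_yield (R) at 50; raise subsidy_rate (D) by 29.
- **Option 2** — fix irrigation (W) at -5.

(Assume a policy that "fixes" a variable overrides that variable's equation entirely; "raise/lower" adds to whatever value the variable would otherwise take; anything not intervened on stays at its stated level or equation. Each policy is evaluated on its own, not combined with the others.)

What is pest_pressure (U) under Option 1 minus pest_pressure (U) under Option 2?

77

Option 1 (R := 50, D + 29):
  R = 50
  D = 16 + 29 = 45
  W = 253 − 5·50 − 45 = -42
  U = -12 − 5·45 − 6·(-42) = 15
Option 2 (W := -5):
  R = 31
  D = 16
  W = -5
  U = -12 − 5·16 − 6·(-5) = -62
U: 15 − (-62) = 77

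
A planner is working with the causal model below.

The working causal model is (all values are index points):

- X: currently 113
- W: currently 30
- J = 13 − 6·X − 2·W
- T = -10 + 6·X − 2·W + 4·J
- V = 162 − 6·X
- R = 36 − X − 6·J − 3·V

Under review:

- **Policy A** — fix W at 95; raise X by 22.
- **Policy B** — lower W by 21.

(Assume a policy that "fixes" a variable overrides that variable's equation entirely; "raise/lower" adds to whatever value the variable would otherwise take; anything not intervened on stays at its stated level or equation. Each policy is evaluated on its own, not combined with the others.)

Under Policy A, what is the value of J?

Policy A (W := 95, X + 22):
  X = 113 + 22 = 135
  W = 95
  J = 13 − 6·135 − 2·95 = -987

-987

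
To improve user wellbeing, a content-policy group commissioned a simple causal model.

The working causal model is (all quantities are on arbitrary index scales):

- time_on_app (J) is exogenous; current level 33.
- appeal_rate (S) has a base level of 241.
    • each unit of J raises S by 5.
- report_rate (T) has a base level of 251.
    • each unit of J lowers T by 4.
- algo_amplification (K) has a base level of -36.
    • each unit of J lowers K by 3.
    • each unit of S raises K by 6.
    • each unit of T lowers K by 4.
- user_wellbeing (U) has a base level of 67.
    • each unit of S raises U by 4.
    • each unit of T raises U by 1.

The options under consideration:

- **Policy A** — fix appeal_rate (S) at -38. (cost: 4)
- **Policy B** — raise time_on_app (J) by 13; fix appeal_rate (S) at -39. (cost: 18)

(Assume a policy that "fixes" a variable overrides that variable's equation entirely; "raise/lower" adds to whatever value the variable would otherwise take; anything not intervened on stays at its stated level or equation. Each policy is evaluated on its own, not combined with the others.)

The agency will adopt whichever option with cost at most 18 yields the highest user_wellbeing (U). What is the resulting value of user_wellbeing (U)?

34

Policy A (S := -38):
  J = 33
  S = -38
  T = 251 − 4·33 = 119
  U = 67 + 4·(-38) + 119 = 34
Policy B (J + 13, S := -39):
  J = 33 + 13 = 46
  S = -39
  T = 251 − 4·46 = 67
  U = 67 + 4·(-39) + 67 = -22
Comparing — Policy A: U=34, Policy B: U=-22. Highest is 34 (Policy A).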